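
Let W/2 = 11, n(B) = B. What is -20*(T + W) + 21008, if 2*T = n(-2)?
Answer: 20588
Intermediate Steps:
W = 22 (W = 2*11 = 22)
T = -1 (T = (½)*(-2) = -1)
-20*(T + W) + 21008 = -20*(-1 + 22) + 21008 = -20*21 + 21008 = -420 + 21008 = 20588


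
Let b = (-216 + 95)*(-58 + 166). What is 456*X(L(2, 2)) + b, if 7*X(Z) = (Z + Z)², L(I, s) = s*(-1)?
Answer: -84180/7 ≈ -12026.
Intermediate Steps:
L(I, s) = -s
b = -13068 (b = -121*108 = -13068)
X(Z) = 4*Z²/7 (X(Z) = (Z + Z)²/7 = (2*Z)²/7 = (4*Z²)/7 = 4*Z²/7)
456*X(L(2, 2)) + b = 456*(4*(-1*2)²/7) - 13068 = 456*((4/7)*(-2)²) - 13068 = 456*((4/7)*4) - 13068 = 456*(16/7) - 13068 = 7296/7 - 13068 = -84180/7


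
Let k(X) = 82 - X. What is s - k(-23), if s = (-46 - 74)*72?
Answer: -8745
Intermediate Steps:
s = -8640 (s = -120*72 = -8640)
s - k(-23) = -8640 - (82 - 1*(-23)) = -8640 - (82 + 23) = -8640 - 1*105 = -8640 - 105 = -8745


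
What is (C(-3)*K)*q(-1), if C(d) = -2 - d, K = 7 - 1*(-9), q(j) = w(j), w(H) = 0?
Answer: 0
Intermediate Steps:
q(j) = 0
K = 16 (K = 7 + 9 = 16)
(C(-3)*K)*q(-1) = ((-2 - 1*(-3))*16)*0 = ((-2 + 3)*16)*0 = (1*16)*0 = 16*0 = 0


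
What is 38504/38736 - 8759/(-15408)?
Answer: 6476099/4144752 ≈ 1.5625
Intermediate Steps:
38504/38736 - 8759/(-15408) = 38504*(1/38736) - 8759*(-1/15408) = 4813/4842 + 8759/15408 = 6476099/4144752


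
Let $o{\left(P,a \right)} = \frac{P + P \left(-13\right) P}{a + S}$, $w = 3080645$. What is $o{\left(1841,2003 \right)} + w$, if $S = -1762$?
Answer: $\frac{698376633}{241} \approx 2.8978 \cdot 10^{6}$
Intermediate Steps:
$o{\left(P,a \right)} = \frac{P - 13 P^{2}}{-1762 + a}$ ($o{\left(P,a \right)} = \frac{P + P \left(-13\right) P}{a - 1762} = \frac{P + - 13 P P}{-1762 + a} = \frac{P - 13 P^{2}}{-1762 + a}$)
$o{\left(1841,2003 \right)} + w = \frac{1841 \left(1 - 23933\right)}{-1762 + 2003} + 3080645 = \frac{1841 \left(1 - 23933\right)}{241} + 3080645 = 1841 \cdot \frac{1}{241} \left(-23932\right) + 3080645 = - \frac{44058812}{241} + 3080645 = \frac{698376633}{241}$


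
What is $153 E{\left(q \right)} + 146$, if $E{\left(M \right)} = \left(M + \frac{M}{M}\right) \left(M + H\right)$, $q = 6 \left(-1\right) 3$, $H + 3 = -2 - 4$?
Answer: $70373$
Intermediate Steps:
$H = -9$ ($H = -3 - 6 = -9$)
$q = -18$ ($q = \left(-6\right) 3 = -18$)
$E{\left(M \right)} = \left(1 + M\right) \left(-9 + M\right)$ ($E{\left(M \right)} = \left(M + \frac{M}{M}\right) \left(M - 9\right) = \left(M + 1\right) \left(-9 + M\right) = \left(1 + M\right) \left(-9 + M\right)$)
$153 E{\left(q \right)} + 146 = 153 \left(-9 + \left(-18\right)^{2} - -144\right) + 146 = 153 \left(-9 + 324 + 144\right) + 146 = 153 \cdot 459 + 146 = 70227 + 146 = 70373$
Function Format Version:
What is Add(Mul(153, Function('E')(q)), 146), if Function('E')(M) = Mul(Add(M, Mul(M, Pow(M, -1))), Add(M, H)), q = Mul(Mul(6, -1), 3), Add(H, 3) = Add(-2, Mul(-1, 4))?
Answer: 70373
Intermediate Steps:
H = -9 (H = Add(-3, Add(-2, Mul(-1, 4))) = Add(-3, Add(-2, -4)) = Add(-3, -6) = -9)
q = -18 (q = Mul(-6, 3) = -18)
Function('E')(M) = Mul(Add(1, M), Add(-9, M)) (Function('E')(M) = Mul(Add(M, Mul(M, Pow(M, -1))), Add(M, -9)) = Mul(Add(M, 1), Add(-9, M)) = Mul(Add(1, M), Add(-9, M)))
Add(Mul(153, Function('E')(q)), 146) = Add(Mul(153, Add(-9, Pow(-18, 2), Mul(-8, -18))), 146) = Add(Mul(153, Add(-9, 324, 144)), 146) = Add(Mul(153, 459), 146) = Add(70227, 146) = 70373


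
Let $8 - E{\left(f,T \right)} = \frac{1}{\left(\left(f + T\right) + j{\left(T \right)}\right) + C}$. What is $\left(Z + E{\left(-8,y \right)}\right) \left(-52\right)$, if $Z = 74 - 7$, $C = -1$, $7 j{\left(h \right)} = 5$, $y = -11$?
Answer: $- \frac{526864}{135} \approx -3902.7$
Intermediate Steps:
$j{\left(h \right)} = \frac{5}{7}$ ($j{\left(h \right)} = \frac{1}{7} \cdot 5 = \frac{5}{7}$)
$E{\left(f,T \right)} = 8 - \frac{1}{- \frac{2}{7} + T + f}$ ($E{\left(f,T \right)} = 8 - \frac{1}{\left(\left(f + T\right) + \frac{5}{7}\right) - 1} = 8 - \frac{1}{\left(\left(T + f\right) + \frac{5}{7}\right) - 1} = 8 - \frac{1}{\left(\frac{5}{7} + T + f\right) - 1} = 8 - \frac{1}{- \frac{2}{7} + T + f}$)
$Z = 67$ ($Z = 74 - 7 = 67$)
$\left(Z + E{\left(-8,y \right)}\right) \left(-52\right) = \left(67 + \frac{-23 + 56 \left(-11\right) + 56 \left(-8\right)}{-2 + 7 \left(-11\right) + 7 \left(-8\right)}\right) \left(-52\right) = \left(67 + \frac{-23 - 616 - 448}{-2 - 77 - 56}\right) \left(-52\right) = \left(67 + \frac{1}{-135} \left(-1087\right)\right) \left(-52\right) = \left(67 - - \frac{1087}{135}\right) \left(-52\right) = \left(67 + \frac{1087}{135}\right) \left(-52\right) = \frac{10132}{135} \left(-52\right) = - \frac{526864}{135}$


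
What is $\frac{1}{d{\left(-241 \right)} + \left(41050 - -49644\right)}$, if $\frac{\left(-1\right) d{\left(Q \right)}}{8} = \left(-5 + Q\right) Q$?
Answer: $- \frac{1}{383594} \approx -2.6069 \cdot 10^{-6}$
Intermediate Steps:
$d{\left(Q \right)} = - 8 Q \left(-5 + Q\right)$ ($d{\left(Q \right)} = - 8 \left(-5 + Q\right) Q = - 8 Q \left(-5 + Q\right)$)
$\frac{1}{d{\left(-241 \right)} + \left(41050 - -49644\right)} = \frac{1}{8 \left(-241\right) \left(5 - -241\right) + \left(41050 - -49644\right)} = \frac{1}{8 \left(-241\right) \left(5 + 241\right) + \left(41050 + 49644\right)} = \frac{1}{8 \left(-241\right) 246 + 90694} = \frac{1}{-474288 + 90694} = \frac{1}{-383594} = - \frac{1}{383594}$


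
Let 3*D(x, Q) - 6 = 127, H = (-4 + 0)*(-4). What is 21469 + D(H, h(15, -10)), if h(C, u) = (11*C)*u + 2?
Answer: 64540/3 ≈ 21513.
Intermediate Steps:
h(C, u) = 2 + 11*C*u (h(C, u) = 11*C*u + 2 = 2 + 11*C*u)
H = 16 (H = -4*(-4) = 16)
D(x, Q) = 133/3 (D(x, Q) = 2 + (⅓)*127 = 2 + 127/3 = 133/3)
21469 + D(H, h(15, -10)) = 21469 + 133/3 = 64540/3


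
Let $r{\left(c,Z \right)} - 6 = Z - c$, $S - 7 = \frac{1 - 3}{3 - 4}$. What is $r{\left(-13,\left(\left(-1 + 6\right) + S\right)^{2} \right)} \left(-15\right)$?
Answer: $-3225$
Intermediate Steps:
$S = 9$ ($S = 7 + \frac{1 - 3}{3 - 4} = 7 - \frac{2}{-1} = 7 - -2 = 7 + 2 = 9$)
$r{\left(c,Z \right)} = 6 + Z - c$ ($r{\left(c,Z \right)} = 6 + \left(Z - c\right) = 6 + Z - c$)
$r{\left(-13,\left(\left(-1 + 6\right) + S\right)^{2} \right)} \left(-15\right) = \left(6 + \left(\left(-1 + 6\right) + 9\right)^{2} - -13\right) \left(-15\right) = \left(6 + \left(5 + 9\right)^{2} + 13\right) \left(-15\right) = \left(6 + 14^{2} + 13\right) \left(-15\right) = \left(6 + 196 + 13\right) \left(-15\right) = 215 \left(-15\right) = -3225$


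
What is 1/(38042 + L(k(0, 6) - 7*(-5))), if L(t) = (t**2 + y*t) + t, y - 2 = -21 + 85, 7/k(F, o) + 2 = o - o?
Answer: 4/164579 ≈ 2.4304e-5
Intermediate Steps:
k(F, o) = -7/2 (k(F, o) = 7/(-2 + (o - o)) = 7/(-2 + 0) = 7/(-2) = 7*(-1/2) = -7/2)
y = 66 (y = 2 + (-21 + 85) = 2 + 64 = 66)
L(t) = t**2 + 67*t (L(t) = (t**2 + 66*t) + t = t**2 + 67*t)
1/(38042 + L(k(0, 6) - 7*(-5))) = 1/(38042 + (-7/2 - 7*(-5))*(67 + (-7/2 - 7*(-5)))) = 1/(38042 + (-7/2 + 35)*(67 + (-7/2 + 35))) = 1/(38042 + 63*(67 + 63/2)/2) = 1/(38042 + (63/2)*(197/2)) = 1/(38042 + 12411/4) = 1/(164579/4) = 4/164579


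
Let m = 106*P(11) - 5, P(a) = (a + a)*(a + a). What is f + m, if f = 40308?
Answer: 91607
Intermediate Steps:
P(a) = 4*a² (P(a) = (2*a)*(2*a) = 4*a²)
m = 51299 (m = 106*(4*11²) - 5 = 106*(4*121) - 5 = 106*484 - 5 = 51304 - 5 = 51299)
f + m = 40308 + 51299 = 91607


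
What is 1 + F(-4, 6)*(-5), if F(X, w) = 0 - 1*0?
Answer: 1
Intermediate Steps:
F(X, w) = 0 (F(X, w) = 0 + 0 = 0)
1 + F(-4, 6)*(-5) = 1 + 0*(-5) = 1 + 0 = 1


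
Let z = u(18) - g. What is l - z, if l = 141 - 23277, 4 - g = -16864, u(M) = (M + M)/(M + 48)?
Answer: -68954/11 ≈ -6268.5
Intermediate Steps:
u(M) = 2*M/(48 + M) (u(M) = (2*M)/(48 + M) = 2*M/(48 + M))
g = 16868 (g = 4 - 1*(-16864) = 4 + 16864 = 16868)
l = -23136
z = -185542/11 (z = 2*18/(48 + 18) - 1*16868 = 2*18/66 - 16868 = 2*18*(1/66) - 16868 = 6/11 - 16868 = -185542/11 ≈ -16867.)
l - z = -23136 - 1*(-185542/11) = -23136 + 185542/11 = -68954/11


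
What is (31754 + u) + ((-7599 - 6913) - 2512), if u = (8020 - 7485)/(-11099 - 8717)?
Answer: 291889145/19816 ≈ 14730.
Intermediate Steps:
u = -535/19816 (u = 535/(-19816) = 535*(-1/19816) = -535/19816 ≈ -0.026998)
(31754 + u) + ((-7599 - 6913) - 2512) = (31754 - 535/19816) + ((-7599 - 6913) - 2512) = 629236729/19816 + (-14512 - 2512) = 629236729/19816 - 17024 = 291889145/19816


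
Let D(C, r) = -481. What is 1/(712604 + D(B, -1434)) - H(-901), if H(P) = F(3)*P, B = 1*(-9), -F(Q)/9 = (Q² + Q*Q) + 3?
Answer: -121266713546/712123 ≈ -1.7029e+5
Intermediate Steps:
F(Q) = -27 - 18*Q² (F(Q) = -9*((Q² + Q*Q) + 3) = -9*((Q² + Q²) + 3) = -9*(2*Q² + 3) = -9*(3 + 2*Q²) = -27 - 18*Q²)
B = -9
H(P) = -189*P (H(P) = (-27 - 18*3²)*P = (-27 - 18*9)*P = (-27 - 162)*P = -189*P)
1/(712604 + D(B, -1434)) - H(-901) = 1/(712604 - 481) - (-189)*(-901) = 1/712123 - 1*170289 = 1/712123 - 170289 = -121266713546/712123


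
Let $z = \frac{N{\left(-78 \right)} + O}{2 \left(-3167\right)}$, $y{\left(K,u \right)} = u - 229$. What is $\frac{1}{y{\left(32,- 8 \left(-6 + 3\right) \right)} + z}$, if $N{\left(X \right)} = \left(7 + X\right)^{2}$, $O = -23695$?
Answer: $- \frac{3167}{639908} \approx -0.0049492$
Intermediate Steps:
$y{\left(K,u \right)} = -229 + u$
$z = \frac{9327}{3167}$ ($z = \frac{\left(7 - 78\right)^{2} - 23695}{2 \left(-3167\right)} = \frac{\left(-71\right)^{2} - 23695}{-6334} = \left(5041 - 23695\right) \left(- \frac{1}{6334}\right) = \left(-18654\right) \left(- \frac{1}{6334}\right) = \frac{9327}{3167} \approx 2.9451$)
$\frac{1}{y{\left(32,- 8 \left(-6 + 3\right) \right)} + z} = \frac{1}{\left(-229 - 8 \left(-6 + 3\right)\right) + \frac{9327}{3167}} = \frac{1}{\left(-229 - -24\right) + \frac{9327}{3167}} = \frac{1}{\left(-229 + 24\right) + \frac{9327}{3167}} = \frac{1}{-205 + \frac{9327}{3167}} = \frac{1}{- \frac{639908}{3167}} = - \frac{3167}{639908}$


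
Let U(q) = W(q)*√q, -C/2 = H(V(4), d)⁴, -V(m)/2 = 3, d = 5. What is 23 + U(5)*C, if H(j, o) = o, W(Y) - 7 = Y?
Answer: 23 - 15000*√5 ≈ -33518.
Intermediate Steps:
V(m) = -6 (V(m) = -2*3 = -6)
W(Y) = 7 + Y
C = -1250 (C = -2*5⁴ = -2*625 = -1250)
U(q) = √q*(7 + q) (U(q) = (7 + q)*√q = √q*(7 + q))
23 + U(5)*C = 23 + (√5*(7 + 5))*(-1250) = 23 + (√5*12)*(-1250) = 23 + (12*√5)*(-1250) = 23 - 15000*√5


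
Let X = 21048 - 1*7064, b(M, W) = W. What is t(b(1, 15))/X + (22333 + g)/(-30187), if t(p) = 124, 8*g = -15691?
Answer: -17570851/26383438 ≈ -0.66598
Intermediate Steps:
g = -15691/8 (g = (⅛)*(-15691) = -15691/8 ≈ -1961.4)
X = 13984 (X = 21048 - 7064 = 13984)
t(b(1, 15))/X + (22333 + g)/(-30187) = 124/13984 + (22333 - 15691/8)/(-30187) = 124*(1/13984) + (162973/8)*(-1/30187) = 31/3496 - 162973/241496 = -17570851/26383438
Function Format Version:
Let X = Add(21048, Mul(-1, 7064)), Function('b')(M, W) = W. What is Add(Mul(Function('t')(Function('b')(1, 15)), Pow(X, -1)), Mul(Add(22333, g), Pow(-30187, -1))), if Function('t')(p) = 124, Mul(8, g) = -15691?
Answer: Rational(-17570851, 26383438) ≈ -0.66598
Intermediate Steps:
g = Rational(-15691, 8) (g = Mul(Rational(1, 8), -15691) = Rational(-15691, 8) ≈ -1961.4)
X = 13984 (X = Add(21048, -7064) = 13984)
Add(Mul(Function('t')(Function('b')(1, 15)), Pow(X, -1)), Mul(Add(22333, g), Pow(-30187, -1))) = Add(Mul(124, Pow(13984, -1)), Mul(Add(22333, Rational(-15691, 8)), Pow(-30187, -1))) = Add(Mul(124, Rational(1, 13984)), Mul(Rational(162973, 8), Rational(-1, 30187))) = Add(Rational(31, 3496), Rational(-162973, 241496)) = Rational(-17570851, 26383438)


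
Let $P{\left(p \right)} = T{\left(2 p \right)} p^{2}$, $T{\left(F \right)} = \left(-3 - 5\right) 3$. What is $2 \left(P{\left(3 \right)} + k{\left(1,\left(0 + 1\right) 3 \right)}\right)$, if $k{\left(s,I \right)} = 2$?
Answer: $-428$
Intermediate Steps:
$T{\left(F \right)} = -24$ ($T{\left(F \right)} = \left(-8\right) 3 = -24$)
$P{\left(p \right)} = - 24 p^{2}$
$2 \left(P{\left(3 \right)} + k{\left(1,\left(0 + 1\right) 3 \right)}\right) = 2 \left(- 24 \cdot 3^{2} + 2\right) = 2 \left(\left(-24\right) 9 + 2\right) = 2 \left(-216 + 2\right) = 2 \left(-214\right) = -428$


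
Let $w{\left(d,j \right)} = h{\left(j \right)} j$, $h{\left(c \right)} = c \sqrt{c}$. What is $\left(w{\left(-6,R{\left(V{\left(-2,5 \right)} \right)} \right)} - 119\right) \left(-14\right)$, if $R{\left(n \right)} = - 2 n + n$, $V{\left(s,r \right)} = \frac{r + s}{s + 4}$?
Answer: $1666 - \frac{63 i \sqrt{6}}{4} \approx 1666.0 - 38.579 i$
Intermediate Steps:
$V{\left(s,r \right)} = \frac{r + s}{4 + s}$
$R{\left(n \right)} = - n$
$h{\left(c \right)} = c^{\frac{3}{2}}$
$w{\left(d,j \right)} = j^{\frac{5}{2}}$ ($w{\left(d,j \right)} = j^{\frac{3}{2}} j = j^{\frac{5}{2}}$)
$\left(w{\left(-6,R{\left(V{\left(-2,5 \right)} \right)} \right)} - 119\right) \left(-14\right) = \left(\left(- \frac{5 - 2}{4 - 2}\right)^{\frac{5}{2}} - 119\right) \left(-14\right) = \left(\left(- \frac{3}{2}\right)^{\frac{5}{2}} - 119\right) \left(-14\right) = \left(\frac{9 i \sqrt{6}}{8} - 119\right) \left(-14\right) = \left(-119 + \frac{9 i \sqrt{6}}{8}\right) \left(-14\right) = 1666 - \frac{63 i \sqrt{6}}{4}$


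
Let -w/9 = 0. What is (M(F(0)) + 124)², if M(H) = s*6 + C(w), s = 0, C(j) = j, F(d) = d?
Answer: 15376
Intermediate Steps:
w = 0 (w = -9*0 = 0)
M(H) = 0 (M(H) = 0*6 + 0 = 0 + 0 = 0)
(M(F(0)) + 124)² = (0 + 124)² = 124² = 15376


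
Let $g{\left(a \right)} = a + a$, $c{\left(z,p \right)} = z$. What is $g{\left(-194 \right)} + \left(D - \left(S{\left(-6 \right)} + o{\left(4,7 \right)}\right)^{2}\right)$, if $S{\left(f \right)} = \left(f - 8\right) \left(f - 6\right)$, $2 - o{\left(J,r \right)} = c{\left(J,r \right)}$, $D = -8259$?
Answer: $-36203$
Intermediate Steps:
$o{\left(J,r \right)} = 2 - J$
$S{\left(f \right)} = \left(-8 + f\right) \left(-6 + f\right)$
$g{\left(a \right)} = 2 a$
$g{\left(-194 \right)} + \left(D - \left(S{\left(-6 \right)} + o{\left(4,7 \right)}\right)^{2}\right) = 2 \left(-194\right) - \left(8259 + \left(\left(48 + \left(-6\right)^{2} - -84\right) + \left(2 - 4\right)\right)^{2}\right) = -388 - \left(8259 + \left(\left(48 + 36 + 84\right) + \left(2 - 4\right)\right)^{2}\right) = -388 - \left(8259 + \left(168 - 2\right)^{2}\right) = -388 - 35815 = -36203$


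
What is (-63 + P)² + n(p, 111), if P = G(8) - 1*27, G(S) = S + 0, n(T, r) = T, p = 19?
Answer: 6743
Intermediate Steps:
G(S) = S
P = -19 (P = 8 - 1*27 = 8 - 27 = -19)
(-63 + P)² + n(p, 111) = (-63 - 19)² + 19 = (-82)² + 19 = 6724 + 19 = 6743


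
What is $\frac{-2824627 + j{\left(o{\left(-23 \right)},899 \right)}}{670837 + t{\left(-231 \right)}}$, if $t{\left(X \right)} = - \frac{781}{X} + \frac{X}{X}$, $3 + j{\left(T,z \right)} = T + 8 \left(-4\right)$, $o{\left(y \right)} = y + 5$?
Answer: $- \frac{59318280}{14087669} \approx -4.2107$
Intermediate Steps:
$o{\left(y \right)} = 5 + y$
$j{\left(T,z \right)} = -35 + T$ ($j{\left(T,z \right)} = -3 + \left(T + 8 \left(-4\right)\right) = -3 + \left(T - 32\right) = -3 + \left(-32 + T\right) = -35 + T$)
$t{\left(X \right)} = 1 - \frac{781}{X}$ ($t{\left(X \right)} = - \frac{781}{X} + 1 = 1 - \frac{781}{X}$)
$\frac{-2824627 + j{\left(o{\left(-23 \right)},899 \right)}}{670837 + t{\left(-231 \right)}} = \frac{-2824627 + \left(-35 + \left(5 - 23\right)\right)}{670837 + \frac{-781 - 231}{-231}} = \frac{-2824627 - 53}{670837 - - \frac{92}{21}} = \frac{-2824627 - 53}{670837 + \frac{92}{21}} = - \frac{2824680}{\frac{14087669}{21}} = \left(-2824680\right) \frac{21}{14087669} = - \frac{59318280}{14087669}$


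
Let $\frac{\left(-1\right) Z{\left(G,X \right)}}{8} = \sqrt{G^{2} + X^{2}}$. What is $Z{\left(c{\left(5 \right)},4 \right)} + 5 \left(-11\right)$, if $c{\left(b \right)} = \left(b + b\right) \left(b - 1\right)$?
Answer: $-55 - 32 \sqrt{101} \approx -376.6$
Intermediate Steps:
$c{\left(b \right)} = 2 b \left(-1 + b\right)$
$Z{\left(G,X \right)} = - 8 \sqrt{G^{2} + X^{2}}$
$Z{\left(c{\left(5 \right)},4 \right)} + 5 \left(-11\right) = - 8 \sqrt{\left(2 \cdot 5 \left(-1 + 5\right)\right)^{2} + 4^{2}} + 5 \left(-11\right) = - 8 \sqrt{\left(2 \cdot 5 \cdot 4\right)^{2} + 16} - 55 = - 8 \sqrt{40^{2} + 16} - 55 = - 8 \sqrt{1600 + 16} - 55 = - 8 \sqrt{1616} - 55 = - 8 \cdot 4 \sqrt{101} - 55 = - 32 \sqrt{101} - 55 = -55 - 32 \sqrt{101}$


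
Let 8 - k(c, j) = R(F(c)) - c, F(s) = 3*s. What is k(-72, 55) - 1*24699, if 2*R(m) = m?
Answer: -24655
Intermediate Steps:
R(m) = m/2
k(c, j) = 8 - c/2 (k(c, j) = 8 - ((3*c)/2 - c) = 8 - (3*c/2 - c) = 8 - c/2)
k(-72, 55) - 1*24699 = (8 - 1/2*(-72)) - 1*24699 = (8 + 36) - 24699 = 44 - 24699 = -24655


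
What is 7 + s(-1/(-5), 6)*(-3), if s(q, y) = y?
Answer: -11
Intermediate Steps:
7 + s(-1/(-5), 6)*(-3) = 7 + 6*(-3) = 7 - 18 = -11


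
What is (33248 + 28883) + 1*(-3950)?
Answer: 58181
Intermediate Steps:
(33248 + 28883) + 1*(-3950) = 62131 - 3950 = 58181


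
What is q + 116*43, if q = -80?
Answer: 4908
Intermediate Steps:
q + 116*43 = -80 + 116*43 = -80 + 4988 = 4908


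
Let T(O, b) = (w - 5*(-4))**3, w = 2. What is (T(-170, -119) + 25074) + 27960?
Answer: 63682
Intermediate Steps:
T(O, b) = 10648 (T(O, b) = (2 - 5*(-4))**3 = (2 + 20)**3 = 22**3 = 10648)
(T(-170, -119) + 25074) + 27960 = (10648 + 25074) + 27960 = 35722 + 27960 = 63682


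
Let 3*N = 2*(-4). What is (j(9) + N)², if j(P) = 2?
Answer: 4/9 ≈ 0.44444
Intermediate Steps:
N = -8/3 (N = (2*(-4))/3 = (⅓)*(-8) = -8/3 ≈ -2.6667)
(j(9) + N)² = (2 - 8/3)² = (-⅔)² = 4/9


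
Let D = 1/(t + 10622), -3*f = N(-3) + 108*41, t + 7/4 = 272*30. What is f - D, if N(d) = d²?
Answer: -111103963/75121 ≈ -1479.0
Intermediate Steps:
t = 32633/4 (t = -7/4 + 272*30 = -7/4 + 8160 = 32633/4 ≈ 8158.3)
f = -1479 (f = -((-3)² + 108*41)/3 = -(9 + 4428)/3 = -⅓*4437 = -1479)
D = 4/75121 (D = 1/(32633/4 + 10622) = 1/(75121/4) = 4/75121 ≈ 5.3247e-5)
f - D = -1479 - 1*4/75121 = -1479 - 4/75121 = -111103963/75121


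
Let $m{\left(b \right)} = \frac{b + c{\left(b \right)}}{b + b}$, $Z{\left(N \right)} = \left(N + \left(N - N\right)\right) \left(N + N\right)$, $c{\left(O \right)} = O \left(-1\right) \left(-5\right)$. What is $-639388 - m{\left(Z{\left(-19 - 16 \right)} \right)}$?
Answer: $-639391$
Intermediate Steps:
$c{\left(O \right)} = 5 O$ ($c{\left(O \right)} = - O \left(-5\right) = 5 O$)
$Z{\left(N \right)} = 2 N^{2}$ ($Z{\left(N \right)} = \left(N + 0\right) 2 N = N 2 N = 2 N^{2}$)
$m{\left(b \right)} = 3$ ($m{\left(b \right)} = \frac{b + 5 b}{b + b} = \frac{6 b}{2 b} = 6 b \frac{1}{2 b} = 3$)
$-639388 - m{\left(Z{\left(-19 - 16 \right)} \right)} = -639388 - 3 = -639391$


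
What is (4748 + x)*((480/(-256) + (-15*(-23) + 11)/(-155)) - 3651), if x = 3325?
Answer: -36590170149/1240 ≈ -2.9508e+7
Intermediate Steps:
(4748 + x)*((480/(-256) + (-15*(-23) + 11)/(-155)) - 3651) = (4748 + 3325)*((480/(-256) + (-15*(-23) + 11)/(-155)) - 3651) = 8073*((480*(-1/256) + (345 + 11)*(-1/155)) - 3651) = 8073*((-15/8 + 356*(-1/155)) - 3651) = 8073*((-15/8 - 356/155) - 3651) = 8073*(-5173/1240 - 3651) = 8073*(-4532413/1240) = -36590170149/1240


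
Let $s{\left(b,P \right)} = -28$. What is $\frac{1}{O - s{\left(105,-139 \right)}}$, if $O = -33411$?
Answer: $- \frac{1}{33383} \approx -2.9955 \cdot 10^{-5}$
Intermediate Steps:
$\frac{1}{O - s{\left(105,-139 \right)}} = \frac{1}{-33411 - -28} = \frac{1}{-33411 + 28} = \frac{1}{-33383} = - \frac{1}{33383}$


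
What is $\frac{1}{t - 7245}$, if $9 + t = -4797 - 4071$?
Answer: $- \frac{1}{16122} \approx -6.2027 \cdot 10^{-5}$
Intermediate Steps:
$t = -8877$ ($t = -9 - 8868 = -8877$)
$\frac{1}{t - 7245} = \frac{1}{-8877 - 7245} = \frac{1}{-16122} = - \frac{1}{16122}$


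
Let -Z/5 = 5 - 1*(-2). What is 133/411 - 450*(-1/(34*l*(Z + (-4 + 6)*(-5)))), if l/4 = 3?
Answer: 8359/27948 ≈ 0.29909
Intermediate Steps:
l = 12 (l = 4*3 = 12)
Z = -35 (Z = -5*(5 - 1*(-2)) = -5*(5 + 2) = -5*7 = -35)
133/411 - 450*(-1/(34*l*(Z + (-4 + 6)*(-5)))) = 133/411 - 450*(-1/(408*(-35 + (-4 + 6)*(-5)))) = 133*(1/411) - 450*(-1/(408*(-35 + 2*(-5)))) = 133/411 - 450*(-1/(408*(-35 - 10))) = 133/411 - 450/(-45*12*(-34)) = 133/411 - 450/((-540*(-34))) = 133/411 - 450/18360 = 133/411 - 450*1/18360 = 133/411 - 5/204 = 8359/27948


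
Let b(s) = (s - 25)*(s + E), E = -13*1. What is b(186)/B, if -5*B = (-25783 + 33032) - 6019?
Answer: -27853/246 ≈ -113.22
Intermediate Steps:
B = -246 (B = -((-25783 + 33032) - 6019)/5 = -(7249 - 6019)/5 = -⅕*1230 = -246)
E = -13
b(s) = (-25 + s)*(-13 + s) (b(s) = (s - 25)*(s - 13) = (-25 + s)*(-13 + s))
b(186)/B = (325 + 186² - 38*186)/(-246) = (325 + 34596 - 7068)*(-1/246) = 27853*(-1/246) = -27853/246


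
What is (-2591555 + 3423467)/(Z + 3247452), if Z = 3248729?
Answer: 831912/6496181 ≈ 0.12806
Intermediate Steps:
(-2591555 + 3423467)/(Z + 3247452) = (-2591555 + 3423467)/(3248729 + 3247452) = 831912/6496181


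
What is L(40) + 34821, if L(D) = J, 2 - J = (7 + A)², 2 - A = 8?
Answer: 34822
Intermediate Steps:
A = -6 (A = 2 - 1*8 = 2 - 8 = -6)
J = 1 (J = 2 - (7 - 6)² = 2 - 1*1² = 2 - 1*1 = 2 - 1 = 1)
L(D) = 1
L(40) + 34821 = 1 + 34821 = 34822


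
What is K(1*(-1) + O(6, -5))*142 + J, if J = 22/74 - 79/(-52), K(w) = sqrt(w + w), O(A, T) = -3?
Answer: 3495/1924 + 284*I*sqrt(2) ≈ 1.8165 + 401.64*I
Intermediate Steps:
K(w) = sqrt(2)*sqrt(w) (K(w) = sqrt(2*w) = sqrt(2)*sqrt(w))
J = 3495/1924 (J = 22*(1/74) - 79*(-1/52) = 11/37 + 79/52 = 3495/1924 ≈ 1.8165)
K(1*(-1) + O(6, -5))*142 + J = (sqrt(2)*sqrt(1*(-1) - 3))*142 + 3495/1924 = (sqrt(2)*sqrt(-1 - 3))*142 + 3495/1924 = (sqrt(2)*sqrt(-4))*142 + 3495/1924 = (sqrt(2)*(2*I))*142 + 3495/1924 = (2*I*sqrt(2))*142 + 3495/1924 = 284*I*sqrt(2) + 3495/1924 = 3495/1924 + 284*I*sqrt(2)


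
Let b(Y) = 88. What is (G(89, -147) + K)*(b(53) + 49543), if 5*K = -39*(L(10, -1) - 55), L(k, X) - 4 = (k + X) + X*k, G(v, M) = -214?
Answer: 47546498/5 ≈ 9.5093e+6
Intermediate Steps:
L(k, X) = 4 + X + k + X*k (L(k, X) = 4 + ((k + X) + X*k) = 4 + ((X + k) + X*k) = 4 + (X + k + X*k) = 4 + X + k + X*k)
K = 2028/5 (K = (-39*((4 - 1 + 10 - 1*10) - 55))/5 = (-39*((4 - 1 + 10 - 10) - 55))/5 = (-39*(3 - 55))/5 = (-39*(-52))/5 = (1/5)*2028 = 2028/5 ≈ 405.60)
(G(89, -147) + K)*(b(53) + 49543) = (-214 + 2028/5)*(88 + 49543) = (958/5)*49631 = 47546498/5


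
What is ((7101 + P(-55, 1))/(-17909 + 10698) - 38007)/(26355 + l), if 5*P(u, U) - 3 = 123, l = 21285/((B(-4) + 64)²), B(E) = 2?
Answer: -60296632704/41817850925 ≈ -1.4419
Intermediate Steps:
l = 215/44 (l = 21285/((2 + 64)²) = 21285/(66²) = 21285/4356 = 21285*(1/4356) = 215/44 ≈ 4.8864)
P(u, U) = 126/5 (P(u, U) = ⅗ + (⅕)*123 = ⅗ + 123/5 = 126/5)
((7101 + P(-55, 1))/(-17909 + 10698) - 38007)/(26355 + l) = ((7101 + 126/5)/(-17909 + 10698) - 38007)/(26355 + 215/44) = ((35631/5)/(-7211) - 38007)/(1159835/44) = ((35631/5)*(-1/7211) - 38007)*(44/1159835) = (-35631/36055 - 38007)*(44/1159835) = -1370378016/36055*44/1159835 = -60296632704/41817850925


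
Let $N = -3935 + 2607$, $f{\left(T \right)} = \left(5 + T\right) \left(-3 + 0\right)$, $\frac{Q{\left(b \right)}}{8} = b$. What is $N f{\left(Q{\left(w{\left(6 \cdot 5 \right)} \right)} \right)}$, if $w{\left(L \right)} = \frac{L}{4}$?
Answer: $258960$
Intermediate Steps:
$w{\left(L \right)} = \frac{L}{4}$ ($w{\left(L \right)} = L \frac{1}{4} = \frac{L}{4}$)
$Q{\left(b \right)} = 8 b$
$f{\left(T \right)} = -15 - 3 T$ ($f{\left(T \right)} = \left(5 + T\right) \left(-3\right) = -15 - 3 T$)
$N = -1328$
$N f{\left(Q{\left(w{\left(6 \cdot 5 \right)} \right)} \right)} = - 1328 \left(-15 - 3 \cdot 8 \frac{6 \cdot 5}{4}\right) = - 1328 \left(-15 - 3 \cdot 8 \cdot \frac{1}{4} \cdot 30\right) = - 1328 \left(-15 - 3 \cdot 8 \cdot \frac{15}{2}\right) = - 1328 \left(-15 - 180\right) = \left(-1328\right) \left(-195\right) = 258960$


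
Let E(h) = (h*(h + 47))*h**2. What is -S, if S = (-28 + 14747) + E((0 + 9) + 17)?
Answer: -1297767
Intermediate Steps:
E(h) = h**3*(47 + h) (E(h) = (h*(47 + h))*h**2 = h**3*(47 + h))
S = 1297767 (S = (-28 + 14747) + ((0 + 9) + 17)**3*(47 + ((0 + 9) + 17)) = 14719 + (9 + 17)**3*(47 + (9 + 17)) = 14719 + 26**3*(47 + 26) = 14719 + 17576*73 = 14719 + 1283048 = 1297767)
-S = -1*1297767 = -1297767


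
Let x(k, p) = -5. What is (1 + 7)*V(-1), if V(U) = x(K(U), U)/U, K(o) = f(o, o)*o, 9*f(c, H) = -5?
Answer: 40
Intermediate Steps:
f(c, H) = -5/9 (f(c, H) = (⅑)*(-5) = -5/9)
K(o) = -5*o/9
V(U) = -5/U
(1 + 7)*V(-1) = (1 + 7)*(-5/(-1)) = 8*(-5*(-1)) = 8*5 = 40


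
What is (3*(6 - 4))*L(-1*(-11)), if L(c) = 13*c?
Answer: 858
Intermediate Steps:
(3*(6 - 4))*L(-1*(-11)) = (3*(6 - 4))*(13*(-1*(-11))) = (3*2)*(13*11) = 6*143 = 858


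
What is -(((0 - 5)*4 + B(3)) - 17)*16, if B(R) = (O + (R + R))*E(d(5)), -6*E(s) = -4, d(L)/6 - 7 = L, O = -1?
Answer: 1616/3 ≈ 538.67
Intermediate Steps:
d(L) = 42 + 6*L
E(s) = 2/3 (E(s) = -1/6*(-4) = 2/3)
B(R) = -2/3 + 4*R/3 (B(R) = (-1 + (R + R))*(2/3) = (-1 + 2*R)*(2/3) = -2/3 + 4*R/3)
-(((0 - 5)*4 + B(3)) - 17)*16 = -(((0 - 5)*4 + (-2/3 + (4/3)*3)) - 17)*16 = -((-5*4 + (-2/3 + 4)) - 17)*16 = -((-20 + 10/3) - 17)*16 = -(-50/3 - 17)*16 = -(-101)*16/3 = -1*(-1616/3) = 1616/3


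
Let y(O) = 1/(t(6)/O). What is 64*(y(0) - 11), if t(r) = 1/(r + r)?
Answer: -704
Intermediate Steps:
t(r) = 1/(2*r)
y(O) = 12*O (y(O) = 1/(((½)/6)/O) = 1/(((½)*(⅙))/O) = 1/(1/(12*O)) = 12*O)
64*(y(0) - 11) = 64*(12*0 - 11) = 64*(0 - 11) = 64*(-11) = -704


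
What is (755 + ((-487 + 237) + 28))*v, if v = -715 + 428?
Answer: -152971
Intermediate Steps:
v = -287
(755 + ((-487 + 237) + 28))*v = (755 + ((-487 + 237) + 28))*(-287) = (755 + (-250 + 28))*(-287) = (755 - 222)*(-287) = 533*(-287) = -152971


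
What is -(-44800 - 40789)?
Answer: 85589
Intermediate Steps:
-(-44800 - 40789) = -1*(-85589) = 85589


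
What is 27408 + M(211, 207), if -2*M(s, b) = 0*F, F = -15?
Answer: 27408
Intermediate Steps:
M(s, b) = 0 (M(s, b) = -0*(-15) = -½*0 = 0)
27408 + M(211, 207) = 27408 + 0 = 27408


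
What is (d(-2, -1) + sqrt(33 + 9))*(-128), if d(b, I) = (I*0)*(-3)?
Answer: -128*sqrt(42) ≈ -829.54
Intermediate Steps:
d(b, I) = 0 (d(b, I) = 0*(-3) = 0)
(d(-2, -1) + sqrt(33 + 9))*(-128) = (0 + sqrt(33 + 9))*(-128) = (0 + sqrt(42))*(-128) = sqrt(42)*(-128) = -128*sqrt(42)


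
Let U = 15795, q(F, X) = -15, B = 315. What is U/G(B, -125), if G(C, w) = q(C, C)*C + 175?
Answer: -243/70 ≈ -3.4714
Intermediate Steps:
G(C, w) = 175 - 15*C (G(C, w) = -15*C + 175 = 175 - 15*C)
U/G(B, -125) = 15795/(175 - 15*315) = 15795/(175 - 4725) = 15795/(-4550) = 15795*(-1/4550) = -243/70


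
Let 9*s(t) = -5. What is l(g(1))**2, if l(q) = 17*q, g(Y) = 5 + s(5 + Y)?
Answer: 462400/81 ≈ 5708.6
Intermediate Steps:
s(t) = -5/9 (s(t) = (1/9)*(-5) = -5/9)
g(Y) = 40/9 (g(Y) = 5 - 5/9 = 40/9)
l(g(1))**2 = (17*(40/9))**2 = (680/9)**2 = 462400/81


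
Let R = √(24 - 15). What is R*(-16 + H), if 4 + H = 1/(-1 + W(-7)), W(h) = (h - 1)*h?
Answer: -3297/55 ≈ -59.945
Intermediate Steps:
W(h) = h*(-1 + h) (W(h) = (-1 + h)*h = h*(-1 + h))
H = -219/55 (H = -4 + 1/(-1 - 7*(-1 - 7)) = -4 + 1/(-1 - 7*(-8)) = -4 + 1/(-1 + 56) = -4 + 1/55 = -219/55 ≈ -3.9818)
R = 3 (R = √9 = 3)
R*(-16 + H) = 3*(-16 - 219/55) = 3*(-1099/55) = -3297/55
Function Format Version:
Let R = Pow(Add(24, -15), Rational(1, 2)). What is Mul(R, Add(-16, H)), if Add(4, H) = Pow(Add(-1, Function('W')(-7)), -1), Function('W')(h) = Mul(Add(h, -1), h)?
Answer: Rational(-3297, 55) ≈ -59.945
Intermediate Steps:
Function('W')(h) = Mul(h, Add(-1, h)) (Function('W')(h) = Mul(Add(-1, h), h) = Mul(h, Add(-1, h)))
H = Rational(-219, 55) (H = Add(-4, Pow(Add(-1, Mul(-7, Add(-1, -7))), -1)) = Add(-4, Pow(Add(-1, Mul(-7, -8)), -1)) = Add(-4, Pow(Add(-1, 56), -1)) = Add(-4, Pow(55, -1)) = Add(-4, Rational(1, 55)) = Rational(-219, 55) ≈ -3.9818)
R = 3 (R = Pow(9, Rational(1, 2)) = 3)
Mul(R, Add(-16, H)) = Mul(3, Add(-16, Rational(-219, 55))) = Mul(3, Rational(-1099, 55)) = Rational(-3297, 55)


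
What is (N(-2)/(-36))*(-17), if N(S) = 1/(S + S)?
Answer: -17/144 ≈ -0.11806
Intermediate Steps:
N(S) = 1/(2*S)
(N(-2)/(-36))*(-17) = (((½)/(-2))/(-36))*(-17) = (((½)*(-½))*(-1/36))*(-17) = -¼*(-1/36)*(-17) = (1/144)*(-17) = -17/144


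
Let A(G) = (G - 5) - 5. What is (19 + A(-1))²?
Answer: 64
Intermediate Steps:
A(G) = -10 + G (A(G) = (-5 + G) - 5 = -10 + G)
(19 + A(-1))² = (19 + (-10 - 1))² = (19 - 11)² = 8² = 64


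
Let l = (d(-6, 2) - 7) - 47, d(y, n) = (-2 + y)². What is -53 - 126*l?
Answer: -1313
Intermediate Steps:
l = 10 (l = ((-2 - 6)² - 7) - 47 = ((-8)² - 7) - 47 = (64 - 7) - 47 = 57 - 47 = 10)
-53 - 126*l = -53 - 126*10 = -53 - 1260 = -1313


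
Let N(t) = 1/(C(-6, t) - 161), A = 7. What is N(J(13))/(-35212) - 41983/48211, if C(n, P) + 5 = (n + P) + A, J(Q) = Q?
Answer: -224702371981/258036071264 ≈ -0.87082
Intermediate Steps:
C(n, P) = 2 + P + n (C(n, P) = -5 + ((n + P) + 7) = -5 + ((P + n) + 7) = -5 + (7 + P + n) = 2 + P + n)
N(t) = 1/(-165 + t) (N(t) = 1/((2 + t - 6) - 161) = 1/((-4 + t) - 161) = 1/(-165 + t))
N(J(13))/(-35212) - 41983/48211 = 1/((-165 + 13)*(-35212)) - 41983/48211 = -1/35212/(-152) - 41983*1/48211 = -1/152*(-1/35212) - 41983/48211 = 1/5352224 - 41983/48211 = -224702371981/258036071264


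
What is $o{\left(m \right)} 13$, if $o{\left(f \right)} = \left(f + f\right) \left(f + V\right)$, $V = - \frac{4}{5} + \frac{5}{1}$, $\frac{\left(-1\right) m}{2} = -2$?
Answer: $\frac{4264}{5} \approx 852.8$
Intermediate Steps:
$m = 4$ ($m = \left(-2\right) \left(-2\right) = 4$)
$V = \frac{21}{5}$ ($V = \left(-4\right) \frac{1}{5} + 5 \cdot 1 = - \frac{4}{5} + 5 = \frac{21}{5} \approx 4.2$)
$o{\left(f \right)} = 2 f \left(\frac{21}{5} + f\right)$ ($o{\left(f \right)} = \left(f + f\right) \left(f + \frac{21}{5}\right) = 2 f \left(\frac{21}{5} + f\right)$)
$o{\left(m \right)} 13 = \frac{2}{5} \cdot 4 \left(21 + 5 \cdot 4\right) 13 = \frac{2}{5} \cdot 4 \left(21 + 20\right) 13 = \frac{2}{5} \cdot 4 \cdot 41 \cdot 13 = \frac{328}{5} \cdot 13 = \frac{4264}{5}$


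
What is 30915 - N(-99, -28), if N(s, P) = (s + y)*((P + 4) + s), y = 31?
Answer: 22551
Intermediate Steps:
N(s, P) = (31 + s)*(4 + P + s) (N(s, P) = (s + 31)*((P + 4) + s) = (31 + s)*((4 + P) + s) = (31 + s)*(4 + P + s))
30915 - N(-99, -28) = 30915 - (124 + (-99)² + 31*(-28) + 35*(-99) - 28*(-99)) = 30915 - (124 + 9801 - 868 - 3465 + 2772) = 30915 - 1*8364 = 30915 - 8364 = 22551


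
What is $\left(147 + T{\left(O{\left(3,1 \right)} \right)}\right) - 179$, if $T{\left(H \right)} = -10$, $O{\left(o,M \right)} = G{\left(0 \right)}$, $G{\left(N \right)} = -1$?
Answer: $-42$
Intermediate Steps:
$O{\left(o,M \right)} = -1$
$\left(147 + T{\left(O{\left(3,1 \right)} \right)}\right) - 179 = \left(147 - 10\right) - 179 = 137 - 179 = -42$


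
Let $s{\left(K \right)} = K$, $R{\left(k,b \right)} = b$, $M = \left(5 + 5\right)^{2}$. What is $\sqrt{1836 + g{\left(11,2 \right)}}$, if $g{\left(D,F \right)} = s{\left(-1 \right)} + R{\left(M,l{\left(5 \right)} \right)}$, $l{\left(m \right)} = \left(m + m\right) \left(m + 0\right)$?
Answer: $\sqrt{1885} \approx 43.417$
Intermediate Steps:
$l{\left(m \right)} = 2 m^{2}$ ($l{\left(m \right)} = 2 m m = 2 m^{2}$)
$M = 100$ ($M = 10^{2} = 100$)
$g{\left(D,F \right)} = 49$ ($g{\left(D,F \right)} = -1 + 2 \cdot 5^{2} = -1 + 2 \cdot 25 = -1 + 50 = 49$)
$\sqrt{1836 + g{\left(11,2 \right)}} = \sqrt{1836 + 49} = \sqrt{1885}$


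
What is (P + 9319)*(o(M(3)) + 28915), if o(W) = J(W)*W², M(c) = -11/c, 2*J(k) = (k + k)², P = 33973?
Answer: 102662518924/81 ≈ 1.2674e+9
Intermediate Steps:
J(k) = 2*k² (J(k) = (k + k)²/2 = (2*k)²/2 = (4*k²)/2 = 2*k²)
o(W) = 2*W⁴ (o(W) = (2*W²)*W² = 2*W⁴)
(P + 9319)*(o(M(3)) + 28915) = (33973 + 9319)*(2*(-11/3)⁴ + 28915) = 43292*(2*(-11*⅓)⁴ + 28915) = 43292*(2*(-11/3)⁴ + 28915) = 43292*(2*(14641/81) + 28915) = 43292*(29282/81 + 28915) = 43292*(2371397/81) = 102662518924/81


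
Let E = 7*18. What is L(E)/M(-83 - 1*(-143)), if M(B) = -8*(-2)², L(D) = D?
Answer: -63/16 ≈ -3.9375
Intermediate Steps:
E = 126
M(B) = -32 (M(B) = -8*4 = -32)
L(E)/M(-83 - 1*(-143)) = 126/(-32) = 126*(-1/32) = -63/16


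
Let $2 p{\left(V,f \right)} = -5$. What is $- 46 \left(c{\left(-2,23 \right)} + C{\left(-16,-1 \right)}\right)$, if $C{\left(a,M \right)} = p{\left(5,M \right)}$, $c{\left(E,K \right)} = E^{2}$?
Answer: $-69$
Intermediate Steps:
$p{\left(V,f \right)} = - \frac{5}{2}$ ($p{\left(V,f \right)} = \frac{1}{2} \left(-5\right) = - \frac{5}{2}$)
$C{\left(a,M \right)} = - \frac{5}{2}$
$- 46 \left(c{\left(-2,23 \right)} + C{\left(-16,-1 \right)}\right) = - 46 \left(\left(-2\right)^{2} - \frac{5}{2}\right) = - 46 \left(4 - \frac{5}{2}\right) = \left(-46\right) \frac{3}{2} = -69$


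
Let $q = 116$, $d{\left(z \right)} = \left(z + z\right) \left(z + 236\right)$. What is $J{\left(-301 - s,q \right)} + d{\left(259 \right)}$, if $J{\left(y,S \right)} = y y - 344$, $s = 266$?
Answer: $577555$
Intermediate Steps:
$d{\left(z \right)} = 2 z \left(236 + z\right)$
$J{\left(y,S \right)} = -344 + y^{2}$ ($J{\left(y,S \right)} = y^{2} - 344 = -344 + y^{2}$)
$J{\left(-301 - s,q \right)} + d{\left(259 \right)} = \left(-344 + \left(-301 - 266\right)^{2}\right) + 2 \cdot 259 \left(236 + 259\right) = \left(-344 + \left(-301 - 266\right)^{2}\right) + 2 \cdot 259 \cdot 495 = \left(-344 + \left(-567\right)^{2}\right) + 256410 = \left(-344 + 321489\right) + 256410 = 321145 + 256410 = 577555$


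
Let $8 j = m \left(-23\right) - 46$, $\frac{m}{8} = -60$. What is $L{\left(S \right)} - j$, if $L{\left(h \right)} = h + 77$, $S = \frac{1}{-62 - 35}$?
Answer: $- \frac{503337}{388} \approx -1297.3$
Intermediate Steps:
$S = - \frac{1}{97}$ ($S = \frac{1}{-97} = - \frac{1}{97} \approx -0.010309$)
$m = -480$ ($m = 8 \left(-60\right) = -480$)
$L{\left(h \right)} = 77 + h$
$j = \frac{5497}{4}$ ($j = \frac{\left(-480\right) \left(-23\right) - 46}{8} = \frac{11040 - 46}{8} = \frac{1}{8} \cdot 10994 = \frac{5497}{4} \approx 1374.3$)
$L{\left(S \right)} - j = \left(77 - \frac{1}{97}\right) - \frac{5497}{4} = \frac{7468}{97} - \frac{5497}{4} = - \frac{503337}{388}$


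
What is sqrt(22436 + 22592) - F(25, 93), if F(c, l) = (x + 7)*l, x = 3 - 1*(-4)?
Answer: -1302 + 2*sqrt(11257) ≈ -1089.8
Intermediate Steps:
x = 7 (x = 3 + 4 = 7)
F(c, l) = 14*l (F(c, l) = (7 + 7)*l = 14*l)
sqrt(22436 + 22592) - F(25, 93) = sqrt(22436 + 22592) - 14*93 = sqrt(45028) - 1*1302 = 2*sqrt(11257) - 1302 = -1302 + 2*sqrt(11257)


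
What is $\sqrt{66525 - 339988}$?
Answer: $i \sqrt{273463} \approx 522.94 i$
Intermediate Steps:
$\sqrt{66525 - 339988} = \sqrt{-273463} = i \sqrt{273463}$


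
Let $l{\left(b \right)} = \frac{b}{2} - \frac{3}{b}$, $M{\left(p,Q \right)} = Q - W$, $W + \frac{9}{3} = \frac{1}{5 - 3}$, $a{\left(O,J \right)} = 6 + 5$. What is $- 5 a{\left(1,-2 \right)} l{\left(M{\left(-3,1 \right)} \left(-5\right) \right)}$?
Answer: $\frac{13211}{28} \approx 471.82$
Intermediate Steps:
$a{\left(O,J \right)} = 11$
$W = - \frac{5}{2}$ ($W = -3 + \frac{1}{5 - 3} = -3 + \frac{1}{2} = - \frac{5}{2} \approx -2.5$)
$M{\left(p,Q \right)} = \frac{5}{2} + Q$ ($M{\left(p,Q \right)} = Q - - \frac{5}{2} = Q + \frac{5}{2} = \frac{5}{2} + Q$)
$l{\left(b \right)} = \frac{b}{2} - \frac{3}{b}$ ($l{\left(b \right)} = b \frac{1}{2} - \frac{3}{b} = \frac{b}{2} - \frac{3}{b}$)
$- 5 a{\left(1,-2 \right)} l{\left(M{\left(-3,1 \right)} \left(-5\right) \right)} = \left(-5\right) 11 \left(\frac{\left(\frac{5}{2} + 1\right) \left(-5\right)}{2} - \frac{3}{\left(\frac{5}{2} + 1\right) \left(-5\right)}\right) = - 55 \left(\frac{\frac{7}{2} \left(-5\right)}{2} - \frac{3}{\frac{7}{2} \left(-5\right)}\right) = - 55 \left(\frac{1}{2} \left(- \frac{35}{2}\right) - \frac{3}{- \frac{35}{2}}\right) = - 55 \left(- \frac{35}{4} - - \frac{6}{35}\right) = - 55 \left(- \frac{35}{4} + \frac{6}{35}\right) = \left(-55\right) \left(- \frac{1201}{140}\right) = \frac{13211}{28}$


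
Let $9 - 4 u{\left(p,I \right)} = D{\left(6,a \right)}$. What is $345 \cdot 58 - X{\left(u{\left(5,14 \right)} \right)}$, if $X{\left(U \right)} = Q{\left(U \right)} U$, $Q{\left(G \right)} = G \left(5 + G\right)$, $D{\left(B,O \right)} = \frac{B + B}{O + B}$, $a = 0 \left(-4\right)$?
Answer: $\frac{1279317}{64} \approx 19989.0$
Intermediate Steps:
$a = 0$
$D{\left(B,O \right)} = \frac{2 B}{B + O}$
$u{\left(p,I \right)} = \frac{7}{4}$ ($u{\left(p,I \right)} = \frac{9}{4} - \frac{2 \cdot 6 \frac{1}{6 + 0}}{4} = \frac{9}{4} - \frac{2 \cdot 6 \cdot \frac{1}{6}}{4} = \frac{9}{4} - \frac{1}{2} = \frac{7}{4}$)
$X{\left(U \right)} = U^{2} \left(5 + U\right)$ ($X{\left(U \right)} = U \left(5 + U\right) U = U^{2} \left(5 + U\right)$)
$345 \cdot 58 - X{\left(u{\left(5,14 \right)} \right)} = 345 \cdot 58 - \left(\frac{7}{4}\right)^{2} \left(5 + \frac{7}{4}\right) = 20010 - \frac{49}{16} \cdot \frac{27}{4} = 20010 - \frac{1323}{64} = \frac{1279317}{64}$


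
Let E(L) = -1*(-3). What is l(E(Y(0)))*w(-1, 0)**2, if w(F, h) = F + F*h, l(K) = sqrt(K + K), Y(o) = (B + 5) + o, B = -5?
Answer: sqrt(6) ≈ 2.4495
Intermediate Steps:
Y(o) = o (Y(o) = (-5 + 5) + o = 0 + o = o)
E(L) = 3
l(K) = sqrt(2)*sqrt(K) (l(K) = sqrt(2*K) = sqrt(2)*sqrt(K))
l(E(Y(0)))*w(-1, 0)**2 = (sqrt(2)*sqrt(3))*(-(1 + 0))**2 = sqrt(6)*(-1*1)**2 = sqrt(6)*(-1)**2 = sqrt(6)*1 = sqrt(6)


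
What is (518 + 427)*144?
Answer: 136080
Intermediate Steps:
(518 + 427)*144 = 945*144 = 136080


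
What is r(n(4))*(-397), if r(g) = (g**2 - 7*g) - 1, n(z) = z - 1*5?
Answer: -2779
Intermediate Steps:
n(z) = -5 + z (n(z) = z - 5 = -5 + z)
r(g) = -1 + g**2 - 7*g
r(n(4))*(-397) = (-1 + (-5 + 4)**2 - 7*(-5 + 4))*(-397) = (-1 + (-1)**2 - 7*(-1))*(-397) = (-1 + 1 + 7)*(-397) = 7*(-397) = -2779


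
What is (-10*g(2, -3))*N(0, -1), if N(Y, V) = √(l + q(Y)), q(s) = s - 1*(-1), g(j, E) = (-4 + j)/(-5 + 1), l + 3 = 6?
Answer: -10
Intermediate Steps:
l = 3 (l = -3 + 6 = 3)
g(j, E) = 1 - j/4 (g(j, E) = (-4 + j)/(-4) = (-4 + j)*(-¼) = 1 - j/4)
q(s) = 1 + s (q(s) = s + 1 = 1 + s)
N(Y, V) = √(4 + Y) (N(Y, V) = √(3 + (1 + Y)) = √(4 + Y))
(-10*g(2, -3))*N(0, -1) = (-10*(1 - ¼*2))*√(4 + 0) = (-10*(1 - ½))*√4 = -10*½*2 = -5*2 = -10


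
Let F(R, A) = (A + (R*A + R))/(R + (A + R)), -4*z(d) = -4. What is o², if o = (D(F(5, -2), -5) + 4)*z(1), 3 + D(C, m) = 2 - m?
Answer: 64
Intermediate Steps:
z(d) = 1 (z(d) = -¼*(-4) = 1)
F(R, A) = (A + R + A*R)/(A + 2*R) (F(R, A) = (A + (A*R + R))/(A + 2*R) = (A + (R + A*R))/(A + 2*R) = (A + R + A*R)/(A + 2*R))
D(C, m) = -1 - m (D(C, m) = -3 + (2 - m) = -1 - m)
o = 8 (o = ((-1 - 1*(-5)) + 4)*1 = ((-1 + 5) + 4)*1 = (4 + 4)*1 = 8*1 = 8)
o² = 8² = 64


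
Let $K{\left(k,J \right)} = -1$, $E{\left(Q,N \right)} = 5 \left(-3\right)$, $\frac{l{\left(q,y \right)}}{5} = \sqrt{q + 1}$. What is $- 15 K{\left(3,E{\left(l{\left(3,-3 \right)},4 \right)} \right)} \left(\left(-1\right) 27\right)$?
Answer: $-405$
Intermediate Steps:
$l{\left(q,y \right)} = 5 \sqrt{1 + q}$ ($l{\left(q,y \right)} = 5 \sqrt{q + 1} = 5 \sqrt{1 + q}$)
$E{\left(Q,N \right)} = -15$
$- 15 K{\left(3,E{\left(l{\left(3,-3 \right)},4 \right)} \right)} \left(\left(-1\right) 27\right) = \left(-15\right) \left(-1\right) \left(\left(-1\right) 27\right) = 15 \left(-27\right) = -405$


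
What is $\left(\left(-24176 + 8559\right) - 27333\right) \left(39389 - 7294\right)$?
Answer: $-1378480250$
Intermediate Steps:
$\left(\left(-24176 + 8559\right) - 27333\right) \left(39389 - 7294\right) = \left(-15617 - 27333\right) 32095 = \left(-42950\right) 32095 = -1378480250$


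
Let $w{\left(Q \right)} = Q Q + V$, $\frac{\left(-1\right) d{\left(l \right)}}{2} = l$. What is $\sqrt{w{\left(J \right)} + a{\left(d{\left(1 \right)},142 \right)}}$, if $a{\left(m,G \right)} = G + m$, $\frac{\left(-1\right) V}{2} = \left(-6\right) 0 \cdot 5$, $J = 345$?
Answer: $\sqrt{119165} \approx 345.2$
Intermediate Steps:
$V = 0$ ($V = - 2 \left(-6\right) 0 \cdot 5 = - 2 \cdot 0 \cdot 5 = \left(-2\right) 0 = 0$)
$d{\left(l \right)} = - 2 l$
$w{\left(Q \right)} = Q^{2}$ ($w{\left(Q \right)} = Q Q + 0 = Q^{2} + 0 = Q^{2}$)
$\sqrt{w{\left(J \right)} + a{\left(d{\left(1 \right)},142 \right)}} = \sqrt{345^{2} + \left(142 - 2\right)} = \sqrt{119025 + \left(142 - 2\right)} = \sqrt{119025 + 140} = \sqrt{119165}$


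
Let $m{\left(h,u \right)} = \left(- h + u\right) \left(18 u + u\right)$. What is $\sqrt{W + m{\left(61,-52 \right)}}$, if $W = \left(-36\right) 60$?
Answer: $2 \sqrt{27371} \approx 330.88$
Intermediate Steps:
$m{\left(h,u \right)} = 19 u \left(u - h\right)$ ($m{\left(h,u \right)} = \left(u - h\right) 19 u = 19 u \left(u - h\right)$)
$W = -2160$
$\sqrt{W + m{\left(61,-52 \right)}} = \sqrt{-2160 + 19 \left(-52\right) \left(-52 - 61\right)} = \sqrt{-2160 + 19 \left(-52\right) \left(-113\right)} = \sqrt{-2160 + 111644} = \sqrt{109484} = 2 \sqrt{27371}$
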